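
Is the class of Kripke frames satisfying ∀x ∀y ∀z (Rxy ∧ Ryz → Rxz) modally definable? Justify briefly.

Yes: it is transitivity, defined by the 4 schema □q → □□q.
Suppose □q→□□q is valid. Take Rxy, Ryz and set V(q)={w : Rxw}. Then □q at x, so □□q at x, so □q at y, so q at z, i.e. Rxz.

Definable; □q → □□q defines it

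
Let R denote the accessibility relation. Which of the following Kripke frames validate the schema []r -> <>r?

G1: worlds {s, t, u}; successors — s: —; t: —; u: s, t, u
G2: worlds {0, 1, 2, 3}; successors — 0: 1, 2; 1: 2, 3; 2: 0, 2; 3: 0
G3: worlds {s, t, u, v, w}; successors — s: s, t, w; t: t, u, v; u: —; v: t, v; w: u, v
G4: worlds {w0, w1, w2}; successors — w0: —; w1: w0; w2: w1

Frame correspondent (Sahlqvist): forall x exists y Rxy — i.e. seriality.
G1: fails — world s has no successor.
G2: condition met.
G3: fails — world u has no successor.
G4: fails — world w0 has no successor.
Valid on: G2.

G2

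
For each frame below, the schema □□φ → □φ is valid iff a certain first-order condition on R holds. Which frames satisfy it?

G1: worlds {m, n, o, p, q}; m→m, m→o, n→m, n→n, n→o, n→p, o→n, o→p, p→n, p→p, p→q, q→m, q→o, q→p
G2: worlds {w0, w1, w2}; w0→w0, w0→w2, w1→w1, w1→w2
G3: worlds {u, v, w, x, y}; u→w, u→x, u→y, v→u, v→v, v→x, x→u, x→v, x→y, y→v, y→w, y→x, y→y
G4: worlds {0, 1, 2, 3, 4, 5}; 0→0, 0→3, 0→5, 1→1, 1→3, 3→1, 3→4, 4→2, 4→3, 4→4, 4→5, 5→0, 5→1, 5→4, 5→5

G1, G2, G3, G4

The schema corresponds to density: ∀x ∀y (Rxy → ∃z (Rxz ∧ Rzy)).
G1: ✓.
G2: ✓.
G3: ✓.
G4: ✓.
Valid on: G1, G2, G3, G4.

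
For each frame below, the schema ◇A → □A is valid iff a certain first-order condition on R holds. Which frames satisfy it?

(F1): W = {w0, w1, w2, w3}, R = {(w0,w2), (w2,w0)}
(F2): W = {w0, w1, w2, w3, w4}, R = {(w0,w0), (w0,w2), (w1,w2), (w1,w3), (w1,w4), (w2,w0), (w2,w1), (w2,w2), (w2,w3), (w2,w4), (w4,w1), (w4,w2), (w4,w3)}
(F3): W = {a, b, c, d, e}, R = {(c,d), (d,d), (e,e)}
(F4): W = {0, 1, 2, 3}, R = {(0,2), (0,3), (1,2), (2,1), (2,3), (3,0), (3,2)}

This is the axiom for partial functionality; its first-order frame correspondent is ∀x ∀y ∀z (Rxy ∧ Rxz → y = z).
(F1): holds.
(F2): fails — w0 sees both w0 and w2.
(F3): holds.
(F4): fails — 0 sees both 2 and 3.

(F1), (F3)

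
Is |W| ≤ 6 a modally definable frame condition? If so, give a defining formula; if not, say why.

Not modally definable

Modal frame validity is preserved under disjoint unions.
Any modal formula valid on each of 7 disjoint one-world frames is valid on their disjoint union (validity is preserved under disjoint unions). Each one-world frame has |W|=1≤6, but the union has |W|=7.
So no modal formula (or set of formulas) defines exactly the |W|≤6 frames.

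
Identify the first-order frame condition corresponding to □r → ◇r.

seriality

Suppose □r→◇r is valid. At any x set V(r)=W. Then □r at x, so ◇r at x, so x has a successor.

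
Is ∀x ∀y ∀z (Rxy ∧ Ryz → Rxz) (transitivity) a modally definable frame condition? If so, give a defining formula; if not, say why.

Yes, by □r → □□r

This is a Sahlqvist condition; the 4 axiom □r → □□r defines it.
Suppose □r→□□r is valid. Take Rxy, Ryz and set V(r)={w : Rxw}. Then □r at x, so □□r at x, so □r at y, so r at z, i.e. Rxz.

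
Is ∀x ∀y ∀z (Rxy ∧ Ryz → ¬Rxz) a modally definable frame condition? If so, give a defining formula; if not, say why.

Not modally definable

Any modally definable frame class is closed under surjective bounded morphisms.
The 5-cycle (worlds a,b,c,d,e with a→b→c→d→e→a) is intransitive. Mapping every world to a single reflexive point • is a surjective bounded morphism; the reflexive point is not intransitive (R••∧R•• but R••).
So no modal formula (or set of formulas) defines exactly the intransitive frames.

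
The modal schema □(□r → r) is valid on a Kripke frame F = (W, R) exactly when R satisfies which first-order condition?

Suppose □(□r→r) is valid. Take Rxy and set V(r)={w : Ryw}. Then at y, □r holds; since □(□r→r) at x, □r→r at y, so r at y, i.e. Ryy.
Conversely, on a frame with shift-reflexivity the schema holds at every world under every valuation.
So the correspondent is shift-reflexivity.

shift-reflexivity: ∀x ∀y (Rxy → Ryy)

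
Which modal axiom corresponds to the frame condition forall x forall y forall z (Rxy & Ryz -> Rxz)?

The condition is transitivity. The 4 schema □p → □□p defines it.
Suppose □p→□□p is valid. Take Rxy, Ryz and set V(p)={w : Rxw}. Then □p at x, so □□p at x, so □p at y, so p at z, i.e. Rxz.

□p → □□p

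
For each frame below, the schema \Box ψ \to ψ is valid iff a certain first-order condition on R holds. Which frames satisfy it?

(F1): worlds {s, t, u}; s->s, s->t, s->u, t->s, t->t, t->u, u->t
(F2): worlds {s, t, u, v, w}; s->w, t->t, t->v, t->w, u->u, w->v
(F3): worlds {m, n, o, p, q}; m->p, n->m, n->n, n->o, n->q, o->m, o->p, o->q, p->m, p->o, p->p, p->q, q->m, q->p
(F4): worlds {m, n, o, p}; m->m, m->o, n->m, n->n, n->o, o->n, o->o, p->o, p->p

Frame correspondent (Sahlqvist): \forall x Rxx — i.e. reflexivity.
(F1): fails — world u does not see itself.
(F2): fails — world s does not see itself.
(F3): fails — world m does not see itself.
(F4): holds.
Valid on: (F4).

(F4)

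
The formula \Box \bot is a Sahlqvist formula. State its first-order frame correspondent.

□⊥ is valid iff no world has any successor (otherwise □⊥ fails at any world with one).
Conversely, any frame satisfying \forall x \forall y \neg Rxy validates the schema.
Frame condition: \forall x \forall y \neg Rxy.

emptiness of R: \forall x \forall y \neg Rxy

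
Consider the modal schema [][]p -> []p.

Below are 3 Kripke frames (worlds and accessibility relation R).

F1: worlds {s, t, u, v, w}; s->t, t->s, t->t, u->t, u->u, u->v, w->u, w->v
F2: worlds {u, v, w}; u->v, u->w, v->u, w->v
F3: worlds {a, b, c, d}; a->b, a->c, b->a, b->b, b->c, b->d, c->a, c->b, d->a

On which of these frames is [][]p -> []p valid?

F1

Frame correspondent (Sahlqvist): forall x forall y (Rxy -> exists z (Rxz & Rzy)) — i.e. density.
F1: condition met.
F2: fails — Rvu but no z with Rvz and Rzu.
F3: fails — Rda but no z with Rdz and Rza.
Valid on: F1.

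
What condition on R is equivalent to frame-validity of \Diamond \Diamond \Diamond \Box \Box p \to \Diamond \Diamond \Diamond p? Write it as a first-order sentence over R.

\forall x \forall y (x R^3 y \to \exists w (y R^2 w \wedge x R^3 w))

This is a Sahlqvist (Geach-type) schema ◇^3□^2p → □^0◇^3p.
Minimal-valuation argument: fix x; take any y with xR^3y and any z with xR^0z. Set V(p) to the set of worlds R-reachable from y in exactly 2 steps. Then □^2p holds at y, so the antecedent holds at x; validity forces ◇^3p at z, giving a w with zR^3w and yR^2w.
First-order correspondent: \forall x \forall y (x R^3 y \to \exists w (y R^2 w \wedge x R^3 w)).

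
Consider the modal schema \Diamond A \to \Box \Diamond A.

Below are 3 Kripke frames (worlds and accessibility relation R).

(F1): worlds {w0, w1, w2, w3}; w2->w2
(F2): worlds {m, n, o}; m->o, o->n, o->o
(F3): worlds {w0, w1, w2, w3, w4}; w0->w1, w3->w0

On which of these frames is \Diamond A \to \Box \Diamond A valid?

This is the axiom for the Euclidean property; its first-order frame correspondent is \forall x \forall y \forall z (Rxy \wedge Rxz \to Ryz).
(F1): condition met.
(F2): fails — Ron and Roo but not Rno.
(F3): fails — Rw0w1 and Rw0w1 but not Rw1w1.
Valid on: (F1).

(F1)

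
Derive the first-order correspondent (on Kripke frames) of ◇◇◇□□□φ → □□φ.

∀x ∀y ∀z ((xR³y ∧ xR²z) → ∃w (yR³w ∧ z = w))

This is a Sahlqvist (Geach-type) schema ◇^3□^3φ → □^2◇^0φ.
Minimal-valuation argument: fix x; take any y with xR^3y and any z with xR^2z. Set V(φ) to the set of worlds R-reachable from y in exactly 3 steps. Then □^3φ holds at y, so the antecedent holds at x; validity forces ◇^0φ at z, giving a w with zR^0w and yR^3w.
First-order correspondent: ∀x ∀y ∀z ((xR³y ∧ xR²z) → ∃w (yR³w ∧ z = w)).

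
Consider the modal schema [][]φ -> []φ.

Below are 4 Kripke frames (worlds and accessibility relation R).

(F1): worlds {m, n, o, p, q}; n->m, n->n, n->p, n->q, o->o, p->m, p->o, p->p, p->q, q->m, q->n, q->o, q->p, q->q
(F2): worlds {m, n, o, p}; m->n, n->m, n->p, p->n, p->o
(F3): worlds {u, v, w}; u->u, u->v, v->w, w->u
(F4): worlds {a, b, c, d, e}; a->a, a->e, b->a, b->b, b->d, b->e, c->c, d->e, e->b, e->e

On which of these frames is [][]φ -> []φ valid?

(F1), (F4)

The schema corresponds to density: forall x forall y (Rxy -> exists z (Rxz & Rzy)).
(F1): holds.
(F2): fails — Rpn but no z with Rpz and Rzn.
(F3): fails — Rvw but no z with Rvz and Rzw.
(F4): holds.
Valid on: (F1), (F4).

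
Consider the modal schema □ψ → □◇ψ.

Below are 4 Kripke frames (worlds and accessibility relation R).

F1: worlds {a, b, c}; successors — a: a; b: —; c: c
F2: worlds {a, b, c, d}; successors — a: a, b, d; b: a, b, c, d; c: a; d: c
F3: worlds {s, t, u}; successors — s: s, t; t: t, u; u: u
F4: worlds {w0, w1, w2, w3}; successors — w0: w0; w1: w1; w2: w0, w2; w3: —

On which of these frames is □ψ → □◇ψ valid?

F1, F3, F4

The schema corresponds to a generalized confluence (Geach) condition: ∀x ∀z (xRz → ∃w (xRw ∧ zRw)).
F1: satisfies the condition.
F2: fails — aRd but no w with aRw and dRw.
F3: satisfies the condition.
F4: satisfies the condition.
Valid on: F1, F3, F4.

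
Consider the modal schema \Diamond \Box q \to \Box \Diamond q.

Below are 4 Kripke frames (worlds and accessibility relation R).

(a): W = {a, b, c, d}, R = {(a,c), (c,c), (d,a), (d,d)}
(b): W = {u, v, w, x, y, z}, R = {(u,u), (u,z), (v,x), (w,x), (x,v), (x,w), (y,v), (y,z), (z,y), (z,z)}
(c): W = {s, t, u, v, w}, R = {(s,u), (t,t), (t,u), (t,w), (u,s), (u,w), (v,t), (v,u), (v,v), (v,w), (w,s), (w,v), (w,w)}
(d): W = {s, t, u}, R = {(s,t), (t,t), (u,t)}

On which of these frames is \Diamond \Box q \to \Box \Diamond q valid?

This is the axiom for convergence; its first-order frame correspondent is \forall x \forall y \forall z (Rxy \wedge Rxz \to \exists w (Ryw \wedge Rzw)).
(a): fails — Rdd and Rda but d and a have no common successor.
(b): fails — Ryv and Ryz but v and z have no common successor.
(c): fails — Ruw and Rus but w and s have no common successor.
(d): condition met.
Valid on: (d).

(d)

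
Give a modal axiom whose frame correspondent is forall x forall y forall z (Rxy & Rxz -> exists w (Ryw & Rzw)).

◇□q → □◇q

This is convergence; the standard corresponding axiom is .2: ◇□q → □◇q.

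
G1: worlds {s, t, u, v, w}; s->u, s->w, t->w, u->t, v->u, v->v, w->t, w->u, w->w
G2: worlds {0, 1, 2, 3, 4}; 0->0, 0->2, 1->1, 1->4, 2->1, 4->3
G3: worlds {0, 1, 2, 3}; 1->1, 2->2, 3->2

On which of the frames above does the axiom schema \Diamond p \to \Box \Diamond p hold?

The schema corresponds to the Euclidean property: \forall x \forall y \forall z (Rxy \wedge Rxz \to Ryz).
G1: fails — Rsu and Rsw but not Ruw.
G2: fails — R02 and R00 but not R20.
G3: holds.
Valid on: G3.

G3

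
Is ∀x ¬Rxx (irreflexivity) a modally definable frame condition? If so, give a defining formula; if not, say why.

Not modally definable

Any modally definable frame class is closed under surjective bounded morphisms.
The 2-cycle (worlds a,b with a→b→a) is irreflexive, and the map sending every world to a single reflexive point • is a surjective bounded morphism (forth: every edge maps to (•,•); back: every world has a successor). So any modal formula valid on the 2-cycle is also valid on the reflexive point, which is not irreflexive.
So the class is not modally definable.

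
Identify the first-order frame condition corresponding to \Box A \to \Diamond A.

Suppose □A→◇A is valid. At any x set V(A)=W. Then □A at x, so ◇A at x, so x has a successor.
Conversely, on a frame with seriality the schema holds at every world under every valuation.
Frame condition: \forall x \exists y Rxy.

Seriality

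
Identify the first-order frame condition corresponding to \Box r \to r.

reflexivity

Suppose □r→r is valid. At any x set V(r)={w : Rxw}. Then □r holds at x, so r holds at x, i.e. Rxx.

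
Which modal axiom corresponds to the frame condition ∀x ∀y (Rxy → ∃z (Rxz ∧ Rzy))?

This is density; the standard corresponding axiom is C4: □□q → □q.
Suppose □□q→□q is valid. Take Rxy and set V(q)={w : xR²w}. Then □□q at x, so □q at x, so q at y, i.e. ∃z(Rxz∧Rzy).

□□q → □q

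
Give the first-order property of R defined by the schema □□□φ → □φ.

This is a Sahlqvist (Geach-type) schema ◇^0□^3φ → □^1◇^0φ.
Minimal-valuation argument: fix x; take any y with xR^0y and any z with xR^1z. Set V(φ) to the set of worlds R-reachable from y in exactly 3 steps. Then □^3φ holds at y, so the antecedent holds at x; validity forces ◇^0φ at z, giving a w with zR^0w and yR^3w.
First-order correspondent: ∀x ∀z (xRz → ∃w (xR³w ∧ z = w)).

∀x ∀z (xRz → ∃w (xR³w ∧ z = w))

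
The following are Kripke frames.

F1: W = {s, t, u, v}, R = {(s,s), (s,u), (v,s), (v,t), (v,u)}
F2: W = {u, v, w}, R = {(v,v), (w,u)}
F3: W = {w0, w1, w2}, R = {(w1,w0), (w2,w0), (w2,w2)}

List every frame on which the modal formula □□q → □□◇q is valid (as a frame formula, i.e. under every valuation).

Frame correspondent (Sahlqvist): ∀x ∀z (xR²z → ∃w (xR²w ∧ zRw)) — i.e. a generalized confluence (Geach) condition.
F1: fails — sR²u but no w with sR²w and uRw.
F2: ✓.
F3: fails — w2R²w0 but no w with w2R²w and w0Rw.
Valid on: F2.

F2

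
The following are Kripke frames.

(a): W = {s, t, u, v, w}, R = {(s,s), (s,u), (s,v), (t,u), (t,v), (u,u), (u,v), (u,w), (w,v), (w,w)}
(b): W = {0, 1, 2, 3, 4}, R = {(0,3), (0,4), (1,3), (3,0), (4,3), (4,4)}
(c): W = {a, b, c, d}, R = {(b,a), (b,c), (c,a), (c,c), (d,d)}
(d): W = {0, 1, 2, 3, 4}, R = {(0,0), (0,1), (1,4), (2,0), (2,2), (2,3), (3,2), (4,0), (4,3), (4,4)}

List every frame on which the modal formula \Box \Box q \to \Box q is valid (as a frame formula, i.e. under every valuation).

Frame correspondent (Sahlqvist): \forall x \forall y (Rxy \to \exists z (Rxz \wedge Rzy)) — i.e. density.
(a): satisfies the condition.
(b): fails — R13 but no z with R1z and Rz3.
(c): satisfies the condition.
(d): satisfies the condition.

(a), (c), (d)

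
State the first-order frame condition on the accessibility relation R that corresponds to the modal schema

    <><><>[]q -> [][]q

forall x forall y forall z ((x R^3 y & x R^2 z) -> exists w (yRw & z = w))

This is a Sahlqvist (Geach-type) schema ◇^3□^1q → □^2◇^0q.
First-order correspondent: forall x forall y forall z ((x R^3 y & x R^2 z) -> exists w (yRw & z = w)).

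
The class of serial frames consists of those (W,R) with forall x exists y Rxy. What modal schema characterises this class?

A defining formula is □p → ◇p (the D axiom).
Suppose □p→◇p is valid. At any x set V(p)=W. Then □p at x, so ◇p at x, so x has a successor.

□p → ◇p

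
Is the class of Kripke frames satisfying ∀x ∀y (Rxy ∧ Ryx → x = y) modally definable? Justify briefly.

No — not modally definable

Modal frame validity is preserved under surjective bounded morphisms.
The 4-cycle (worlds w0,w1,w2,w3 with w0→w1→w2→w3→w0) is antisymmetric. Sending even-indexed worlds to • and odd-indexed worlds to ∘ is a surjective bounded morphism onto the two-world frame with •↔∘, which is not antisymmetric.
Hence antisymmetry is not modally definable.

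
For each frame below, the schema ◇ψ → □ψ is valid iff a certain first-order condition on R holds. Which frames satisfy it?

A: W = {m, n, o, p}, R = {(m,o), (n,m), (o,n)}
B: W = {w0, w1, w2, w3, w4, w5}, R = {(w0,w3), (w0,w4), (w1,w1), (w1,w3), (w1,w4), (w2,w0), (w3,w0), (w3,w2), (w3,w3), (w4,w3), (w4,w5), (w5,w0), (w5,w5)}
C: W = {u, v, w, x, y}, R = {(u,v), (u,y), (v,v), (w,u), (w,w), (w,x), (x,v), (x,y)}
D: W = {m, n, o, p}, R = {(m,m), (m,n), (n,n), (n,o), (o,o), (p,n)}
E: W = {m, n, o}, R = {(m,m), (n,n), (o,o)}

A, E

This is the axiom for partial functionality; its first-order frame correspondent is ∀x ∀y ∀z (Rxy ∧ Rxz → y = z).
A: satisfies the condition.
B: fails — w0 sees both w3 and w4.
C: fails — u sees both v and y.
D: fails — m sees both m and n.
E: satisfies the condition.
Valid on: A, E.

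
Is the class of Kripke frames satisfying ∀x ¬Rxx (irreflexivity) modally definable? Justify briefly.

Any modally definable frame class is closed under surjective bounded morphisms.
The 4-cycle (worlds 0,1,2,3 with 0→1→2→3→0) is irreflexive, and the map sending every world to a single reflexive point • is a surjective bounded morphism (forth: every edge maps to (•,•); back: every world has a successor). So any modal formula valid on the 4-cycle is also valid on the reflexive point, which is not irreflexive.
So no modal formula (or set of formulas) defines exactly the irreflexive frames.

No — not modally definable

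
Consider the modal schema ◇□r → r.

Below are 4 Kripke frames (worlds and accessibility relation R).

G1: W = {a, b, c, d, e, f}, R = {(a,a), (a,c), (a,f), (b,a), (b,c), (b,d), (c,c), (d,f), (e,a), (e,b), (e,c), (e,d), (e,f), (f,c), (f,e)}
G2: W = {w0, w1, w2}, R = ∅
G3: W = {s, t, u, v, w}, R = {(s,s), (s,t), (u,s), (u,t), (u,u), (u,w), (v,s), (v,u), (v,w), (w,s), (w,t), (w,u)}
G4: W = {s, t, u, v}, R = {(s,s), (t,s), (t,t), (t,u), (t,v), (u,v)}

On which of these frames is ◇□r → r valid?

This is the axiom for symmetry; its first-order frame correspondent is ∀x ∀y (Rxy → Ryx).
G1: fails — Rbc but not Rcb.
G2: satisfies the condition.
G3: fails — Rwt but not Rtw.
G4: fails — Ruv but not Rvu.
Valid on: G2.

G2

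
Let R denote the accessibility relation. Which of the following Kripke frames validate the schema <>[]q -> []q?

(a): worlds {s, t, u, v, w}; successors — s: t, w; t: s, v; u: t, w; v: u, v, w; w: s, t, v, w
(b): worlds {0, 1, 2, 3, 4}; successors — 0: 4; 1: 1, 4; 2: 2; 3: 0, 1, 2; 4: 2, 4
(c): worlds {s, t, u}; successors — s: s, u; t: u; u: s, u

This is the axiom for the Euclidean property; its first-order frame correspondent is forall x forall y forall z (Rxy & Rxz -> Ryz).
(a): fails — Rst and Rsw but not Rtw.
(b): fails — R14 and R11 but not R41.
(c): condition met.
Valid on: (c).

(c)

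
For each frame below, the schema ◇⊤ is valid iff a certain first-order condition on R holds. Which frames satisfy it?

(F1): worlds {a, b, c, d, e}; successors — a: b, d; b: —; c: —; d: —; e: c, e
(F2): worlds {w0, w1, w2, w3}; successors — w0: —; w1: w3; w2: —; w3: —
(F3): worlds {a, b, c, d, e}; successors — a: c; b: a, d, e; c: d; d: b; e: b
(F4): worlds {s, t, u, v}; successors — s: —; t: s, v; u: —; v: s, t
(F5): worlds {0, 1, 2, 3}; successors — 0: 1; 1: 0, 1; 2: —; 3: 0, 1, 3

The schema corresponds to seriality: ∀x ∃y Rxy.
(F1): fails — world b has no successor.
(F2): fails — world w0 has no successor.
(F3): condition met.
(F4): fails — world s has no successor.
(F5): fails — world 2 has no successor.
Valid on: (F3).

(F3)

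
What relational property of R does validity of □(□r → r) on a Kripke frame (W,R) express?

Suppose □(□r→r) is valid. Take Rxy and set V(r)={w : Ryw}. Then at y, □r holds; since □(□r→r) at x, □r→r at y, so r at y, i.e. Ryy.
The converse is a direct semantic check.
Frame condition: ∀x ∀y (Rxy → Ryy).

shift-reflexivity: ∀x ∀y (Rxy → Ryy)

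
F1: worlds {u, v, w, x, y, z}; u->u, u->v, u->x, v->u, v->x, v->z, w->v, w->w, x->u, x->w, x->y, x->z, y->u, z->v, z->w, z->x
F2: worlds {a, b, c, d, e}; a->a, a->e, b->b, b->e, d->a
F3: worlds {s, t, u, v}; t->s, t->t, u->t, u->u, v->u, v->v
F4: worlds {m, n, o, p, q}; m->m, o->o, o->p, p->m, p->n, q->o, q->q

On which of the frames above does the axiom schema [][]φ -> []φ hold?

F2, F3

This is the axiom for density; its first-order frame correspondent is forall x forall y (Rxy -> exists z (Rxz & Rzy)).
F1: fails — Rxy but no t with Rxt and Rty.
F2: satisfies the condition.
F3: satisfies the condition.
F4: fails — Rpn but no z with Rpz and Rzn.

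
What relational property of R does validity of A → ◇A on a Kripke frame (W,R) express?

reflexivity: ∀x Rxx

This is frame-equivalent to □A → A (substitute ¬A for A and contrapose).
Suppose □A→A is valid. At any x set V(A)={w : Rxw}. Then □A holds at x, so A holds at x, i.e. Rxx.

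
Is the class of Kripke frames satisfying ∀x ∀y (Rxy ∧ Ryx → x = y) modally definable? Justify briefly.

Not modally definable

Any modally definable frame class is closed under surjective bounded morphisms.
The 8-cycle (worlds 0,1,2,3,4,5,6,7 with 0→1→2→3→4→5→6→7→0) is antisymmetric. Sending even-indexed worlds to s and odd-indexed worlds to t is a surjective bounded morphism onto the two-world frame with s↔t, which is not antisymmetric.
So no modal formula (or set of formulas) defines exactly the antisymmetric frames.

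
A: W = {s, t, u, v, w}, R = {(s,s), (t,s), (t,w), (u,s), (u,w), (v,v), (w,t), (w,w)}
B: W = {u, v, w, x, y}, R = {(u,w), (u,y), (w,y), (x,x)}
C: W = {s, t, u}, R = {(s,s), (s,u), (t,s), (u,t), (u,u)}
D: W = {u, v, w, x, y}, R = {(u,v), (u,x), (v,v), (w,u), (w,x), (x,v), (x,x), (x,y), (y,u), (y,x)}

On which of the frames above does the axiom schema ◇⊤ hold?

A, C, D

This is the axiom for seriality; its first-order frame correspondent is ∀x ∃y Rxy.
A: holds.
B: fails — world v has no successor.
C: holds.
D: holds.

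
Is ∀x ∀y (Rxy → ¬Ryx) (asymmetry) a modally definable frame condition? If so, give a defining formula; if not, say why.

Not definable by any modal formula

If a class were modally definable it would be closed under surjective bounded morphisms (Goldblatt–Thomason).
The 3-cycle (worlds a,b,c with a→b→c→a) is asymmetric. Mapping every world to a single reflexive point • is a surjective bounded morphism, and the reflexive point is not asymmetric (R•• but asymmetry requires ¬R••).
So the class is not modally definable.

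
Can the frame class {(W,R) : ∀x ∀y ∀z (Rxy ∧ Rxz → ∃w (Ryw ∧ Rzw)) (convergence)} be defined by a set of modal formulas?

The condition is convergence. A defining modal formula is ◇□q → □◇q.
Suppose ◇□q→□◇q is valid. Take Rxy, Rxz and set V(q)={w : Ryw}. Then □q at y so ◇□q at x, so □◇q at x, so ◇q at z, giving w with Rzw and Ryw.

Yes — defined by ◇□q → □◇q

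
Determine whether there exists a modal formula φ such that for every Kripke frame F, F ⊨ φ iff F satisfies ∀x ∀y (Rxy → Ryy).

Yes: it is shift-reflexivity, defined by the T□ schema □(□r → r).
Suppose □(□r→r) is valid. Take Rxy and set V(r)={w : Ryw}. Then at y, □r holds; since □(□r→r) at x, □r→r at y, so r at y, i.e. Ryy.

Definable; □(□r → r) defines it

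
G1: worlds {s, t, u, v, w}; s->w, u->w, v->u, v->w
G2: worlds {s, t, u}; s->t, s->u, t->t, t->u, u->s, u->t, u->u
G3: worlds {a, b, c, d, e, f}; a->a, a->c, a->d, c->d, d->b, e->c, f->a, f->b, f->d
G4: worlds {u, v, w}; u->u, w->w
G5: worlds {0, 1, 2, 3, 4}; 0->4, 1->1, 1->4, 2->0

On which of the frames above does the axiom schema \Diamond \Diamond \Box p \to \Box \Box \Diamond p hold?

G2, G4

The schema corresponds to a generalized confluence (Geach) condition: \forall x \forall y \forall z ((x R^2 y \wedge x R^2 z) \to \exists w (yRw \wedge zRw)).
G1: fails — vR²w, vR²w but no w* with wRw* and wRw*.
G2: condition met.
G3: fails — aR²a, aR²b but no w with aRw and bRw.
G4: condition met.
G5: fails — 1R²1, 1R²4 but no w with 1Rw and 4Rw.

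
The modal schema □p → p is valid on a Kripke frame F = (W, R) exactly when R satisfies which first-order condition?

reflexivity: ∀x Rxx

This schema is the T axiom.
It corresponds to reflexivity: ∀x Rxx.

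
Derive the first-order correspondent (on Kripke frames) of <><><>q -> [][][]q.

forall x forall y forall z ((x R^3 y & x R^3 z) -> exists w (y = w & z = w))

This is a Sahlqvist (Geach-type) schema ◇^3□^0q → □^3◇^0q.
Minimal-valuation argument: fix x; take any y with xR^3y and any z with xR^3z. Set V(q) to the set of worlds R-reachable from y in exactly 0 steps. Then □^0q holds at y, so the antecedent holds at x; validity forces ◇^0q at z, giving a w with zR^0w and yR^0w.
First-order correspondent: forall x forall y forall z ((x R^3 y & x R^3 z) -> exists w (y = w & z = w)).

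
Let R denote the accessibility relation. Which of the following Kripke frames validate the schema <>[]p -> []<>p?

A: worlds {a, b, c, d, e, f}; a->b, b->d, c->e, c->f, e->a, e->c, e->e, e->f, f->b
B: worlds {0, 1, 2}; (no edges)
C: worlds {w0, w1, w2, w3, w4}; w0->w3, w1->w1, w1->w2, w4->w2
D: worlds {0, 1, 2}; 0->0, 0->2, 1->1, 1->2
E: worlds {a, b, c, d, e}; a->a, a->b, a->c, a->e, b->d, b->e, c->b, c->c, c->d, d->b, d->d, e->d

The schema corresponds to convergence: forall x forall y forall z (Rxy & Rxz -> exists w (Ryw & Rzw)).
A: fails — Rbd and Rbd but d and d have no common successor.
B: ✓.
C: fails — Rw0w3 and Rw0w3 but w3 and w3 have no common successor.
D: fails — R00 and R02 but 0 and 2 have no common successor.
E: fails — Rae and Raa but e and a have no common successor.
Valid on: B.

B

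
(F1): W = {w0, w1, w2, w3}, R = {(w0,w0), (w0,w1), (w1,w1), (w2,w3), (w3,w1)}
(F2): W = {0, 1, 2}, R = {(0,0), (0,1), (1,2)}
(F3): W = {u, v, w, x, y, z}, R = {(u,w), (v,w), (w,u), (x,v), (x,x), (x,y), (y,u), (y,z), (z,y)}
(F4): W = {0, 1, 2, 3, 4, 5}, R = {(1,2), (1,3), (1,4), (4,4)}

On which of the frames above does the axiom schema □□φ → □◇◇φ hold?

(F1)

Frame correspondent (Sahlqvist): ∀x ∀z (xRz → ∃w (xR²w ∧ zR²w)) — i.e. a generalized confluence (Geach) condition.
(F1): satisfies the condition.
(F2): fails — 0R1 but no w with 0R²w and 1R²w.
(F3): fails — uRw but no t with uR²t and wR²t.
(F4): fails — 1R2 but no w with 1R²w and 2R²w.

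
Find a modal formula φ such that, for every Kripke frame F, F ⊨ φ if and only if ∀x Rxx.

□q → q

The condition is reflexivity. The T schema □q → q defines it.
Suppose □q→q is valid. At any x set V(q)={w : Rxw}. Then □q holds at x, so q holds at x, i.e. Rxx.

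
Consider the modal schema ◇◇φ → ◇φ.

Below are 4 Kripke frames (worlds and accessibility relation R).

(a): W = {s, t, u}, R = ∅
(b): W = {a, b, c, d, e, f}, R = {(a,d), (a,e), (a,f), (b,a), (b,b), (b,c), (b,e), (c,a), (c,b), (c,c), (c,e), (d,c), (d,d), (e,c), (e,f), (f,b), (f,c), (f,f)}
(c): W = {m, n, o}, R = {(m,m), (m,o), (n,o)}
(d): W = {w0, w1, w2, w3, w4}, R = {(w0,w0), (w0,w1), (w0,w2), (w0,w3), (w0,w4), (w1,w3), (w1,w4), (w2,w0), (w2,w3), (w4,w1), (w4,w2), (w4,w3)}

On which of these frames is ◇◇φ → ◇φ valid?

(a), (c)

The schema corresponds to transitivity: ∀x ∀y ∀z (Rxy ∧ Ryz → Rxz).
(a): ✓.
(b): fails — Rdc and Rcb but not Rdb.
(c): ✓.
(d): fails — Rw4w1 and Rw1w4 but not Rw4w4.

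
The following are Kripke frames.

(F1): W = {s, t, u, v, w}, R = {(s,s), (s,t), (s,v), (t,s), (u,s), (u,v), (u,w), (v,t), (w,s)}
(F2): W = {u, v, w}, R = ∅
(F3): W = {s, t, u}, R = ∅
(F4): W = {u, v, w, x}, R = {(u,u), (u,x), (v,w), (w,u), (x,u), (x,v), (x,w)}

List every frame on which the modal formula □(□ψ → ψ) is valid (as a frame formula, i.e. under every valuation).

The schema corresponds to shift-reflexivity: ∀x ∀y (Rxy → Ryy).
(F1): fails — Ruv but not Rvv.
(F2): condition met.
(F3): condition met.
(F4): fails — Rxw but not Rww.
Valid on: (F2), (F3).

(F2), (F3)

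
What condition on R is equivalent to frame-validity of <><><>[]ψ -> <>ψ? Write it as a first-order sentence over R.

forall x forall y (x R^3 y -> exists w (yRw & xRw))

This is a Sahlqvist (Geach-type) schema ◇^3□^1ψ → □^0◇^1ψ.
Minimal-valuation argument: fix x; take any y with xR^3y and any z with xR^0z. Set V(ψ) to the set of worlds R-reachable from y in exactly 1 step. Then □^1ψ holds at y, so the antecedent holds at x; validity forces ◇^1ψ at z, giving a w with zR^1w and yR^1w.
First-order correspondent: forall x forall y (x R^3 y -> exists w (yRw & xRw)).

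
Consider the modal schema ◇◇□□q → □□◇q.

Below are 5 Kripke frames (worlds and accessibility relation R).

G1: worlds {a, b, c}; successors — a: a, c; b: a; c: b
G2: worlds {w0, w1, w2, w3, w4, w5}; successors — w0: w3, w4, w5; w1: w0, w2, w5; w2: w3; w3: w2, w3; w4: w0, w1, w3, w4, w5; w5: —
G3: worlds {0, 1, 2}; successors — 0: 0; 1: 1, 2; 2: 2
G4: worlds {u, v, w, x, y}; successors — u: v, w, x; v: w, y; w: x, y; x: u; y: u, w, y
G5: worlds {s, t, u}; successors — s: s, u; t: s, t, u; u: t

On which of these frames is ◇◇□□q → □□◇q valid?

The schema corresponds to a generalized confluence (Geach) condition: ∀x ∀y ∀z ((xR²y ∧ xR²z) → ∃w (yR²w ∧ zRw)).
G1: fails — aR²b, aR²c but no w with bR²w and cRw.
G2: fails — w0R²w0, w0R²w5 but no w with w0R²w and w5Rw.
G3: ✓.
G4: fails — uR²x, uR²x but no t with xR²t and xRt.
G5: ✓.

G3, G5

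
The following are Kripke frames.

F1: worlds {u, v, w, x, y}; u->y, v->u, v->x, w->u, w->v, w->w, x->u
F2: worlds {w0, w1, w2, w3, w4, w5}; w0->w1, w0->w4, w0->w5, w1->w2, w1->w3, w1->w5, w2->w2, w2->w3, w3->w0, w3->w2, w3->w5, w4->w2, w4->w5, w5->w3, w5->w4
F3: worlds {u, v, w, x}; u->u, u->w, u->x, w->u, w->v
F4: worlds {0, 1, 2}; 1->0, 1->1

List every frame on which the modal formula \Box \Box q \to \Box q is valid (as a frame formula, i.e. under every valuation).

F4

The schema corresponds to density: \forall x \forall y (Rxy \to \exists z (Rxz \wedge Rzy)).
F1: fails — Rvx but no z with Rvz and Rzx.
F2: fails — Rw3w0 but no z with Rw3z and Rzw0.
F3: fails — Rwv but no z with Rwz and Rzv.
F4: holds.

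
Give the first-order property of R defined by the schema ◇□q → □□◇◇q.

This is a Sahlqvist (Geach-type) schema ◇^1□^1q → □^2◇^2q.
First-order correspondent: ∀x ∀y ∀z ((xRy ∧ xR²z) → ∃w (yRw ∧ zR²w)).

∀x ∀y ∀z ((xRy ∧ xR²z) → ∃w (yRw ∧ zR²w))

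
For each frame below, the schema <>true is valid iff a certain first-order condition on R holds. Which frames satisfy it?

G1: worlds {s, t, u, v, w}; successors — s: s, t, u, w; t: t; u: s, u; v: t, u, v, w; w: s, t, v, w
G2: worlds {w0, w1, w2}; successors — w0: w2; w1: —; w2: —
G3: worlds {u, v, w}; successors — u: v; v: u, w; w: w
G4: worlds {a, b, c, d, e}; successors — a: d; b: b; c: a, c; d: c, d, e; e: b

The schema corresponds to seriality: forall x exists y Rxy.
G1: condition met.
G2: fails — world w1 has no successor.
G3: condition met.
G4: condition met.
Valid on: G1, G3, G4.

G1, G3, G4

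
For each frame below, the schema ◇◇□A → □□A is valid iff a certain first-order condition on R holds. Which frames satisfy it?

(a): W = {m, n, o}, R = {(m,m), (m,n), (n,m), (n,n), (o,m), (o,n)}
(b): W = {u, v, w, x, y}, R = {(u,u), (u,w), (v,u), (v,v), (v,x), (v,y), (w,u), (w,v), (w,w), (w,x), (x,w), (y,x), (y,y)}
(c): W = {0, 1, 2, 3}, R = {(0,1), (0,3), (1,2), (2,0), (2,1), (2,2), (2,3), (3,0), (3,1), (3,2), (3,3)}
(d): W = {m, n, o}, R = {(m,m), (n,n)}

This is the axiom for a generalized confluence (Geach) condition; its first-order frame correspondent is ∀x ∀y ∀z ((xR²y ∧ xR²z) → ∃w (yRw ∧ z = w)).
(a): holds.
(b): fails — uR²u, uR²v but no t with uRt and v=t.
(c): fails — 0R²0, 0R²0 but no w with 0Rw and 0=w.
(d): holds.

(a), (d)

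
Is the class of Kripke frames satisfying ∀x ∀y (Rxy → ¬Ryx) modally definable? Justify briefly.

Modal frame validity is preserved under surjective bounded morphisms.
The 4-cycle (worlds a,b,c,d with a→b→c→d→a) is asymmetric. Mapping every world to a single reflexive point • is a surjective bounded morphism, and the reflexive point is not asymmetric (R•• but asymmetry requires ¬R••).
Hence asymmetry is not modally definable.

No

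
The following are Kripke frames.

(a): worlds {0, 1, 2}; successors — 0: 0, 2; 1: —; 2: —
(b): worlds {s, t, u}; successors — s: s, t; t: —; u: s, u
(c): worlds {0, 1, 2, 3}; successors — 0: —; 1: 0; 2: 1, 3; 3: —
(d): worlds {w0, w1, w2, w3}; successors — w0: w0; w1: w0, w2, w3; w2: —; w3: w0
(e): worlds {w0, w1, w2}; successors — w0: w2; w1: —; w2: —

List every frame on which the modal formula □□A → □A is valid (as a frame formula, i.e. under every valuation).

(a), (b)

This is the axiom for density; its first-order frame correspondent is ∀x ∀y (Rxy → ∃z (Rxz ∧ Rzy)).
(a): condition met.
(b): condition met.
(c): fails — R10 but no z with R1z and Rz0.
(d): fails — Rw1w2 but no z with Rw1z and Rzw2.
(e): fails — Rw0w2 but no z with Rw0z and Rzw2.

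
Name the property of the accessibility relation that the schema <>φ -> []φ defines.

Suppose ◇φ→□φ is valid. Take Rxy, Rxz and set V(φ)={y}. Then ◇φ at x, so □φ at x, so φ at z, i.e. z=y.
Conversely, any frame satisfying forall x forall y forall z (Rxy & Rxz -> y = z) validates the schema.
So the correspondent is partial functionality.

Partial functionality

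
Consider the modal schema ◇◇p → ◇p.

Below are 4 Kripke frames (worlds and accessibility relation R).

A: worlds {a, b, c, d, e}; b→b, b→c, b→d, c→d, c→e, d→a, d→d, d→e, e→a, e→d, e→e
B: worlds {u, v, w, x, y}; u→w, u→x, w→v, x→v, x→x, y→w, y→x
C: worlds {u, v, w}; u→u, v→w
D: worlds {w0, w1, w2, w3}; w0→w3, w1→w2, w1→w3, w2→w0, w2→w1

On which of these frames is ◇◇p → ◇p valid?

C

The schema corresponds to transitivity: ∀x ∀y ∀z (Rxy ∧ Ryz → Rxz).
A: fails — Rbc and Rce but not Rbe.
B: fails — Ryx and Rxv but not Ryv.
C: condition met.
D: fails — Rw1w2 and Rw2w1 but not Rw1w1.
Valid on: C.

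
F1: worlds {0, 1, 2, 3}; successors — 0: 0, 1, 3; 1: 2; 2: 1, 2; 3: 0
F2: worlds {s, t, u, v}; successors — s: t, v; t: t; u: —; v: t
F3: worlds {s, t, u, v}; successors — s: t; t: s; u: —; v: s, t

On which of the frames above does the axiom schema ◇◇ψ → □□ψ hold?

The schema corresponds to a generalized confluence (Geach) condition: ∀x ∀y ∀z ((xR²y ∧ xR²z) → ∃w (y = w ∧ z = w)).
F1: fails — 0R²0, 0R²1 but 0 ≠ 1.
F2: ✓.
F3: fails — vR²s, vR²t but s ≠ t.

F2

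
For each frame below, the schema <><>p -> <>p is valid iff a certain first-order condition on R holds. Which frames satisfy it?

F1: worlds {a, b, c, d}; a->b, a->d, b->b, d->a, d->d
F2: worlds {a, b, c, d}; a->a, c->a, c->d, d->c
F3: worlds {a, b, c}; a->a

Frame correspondent (Sahlqvist): forall x forall y forall z (Rxy & Ryz -> Rxz) — i.e. transitivity.
F1: fails — Rad and Rda but not Raa.
F2: fails — Rcd and Rdc but not Rcc.
F3: ✓.
Valid on: F3.

F3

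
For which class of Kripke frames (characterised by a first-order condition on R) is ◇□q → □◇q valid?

Suppose ◇□q→□◇q is valid. Take Rxy, Rxz and set V(q)={w : Ryw}. Then □q at y so ◇□q at x, so □◇q at x, so ◇q at z, giving w with Rzw and Ryw.

convergence: ∀x ∀y ∀z (Rxy ∧ Rxz → ∃w (Ryw ∧ Rzw))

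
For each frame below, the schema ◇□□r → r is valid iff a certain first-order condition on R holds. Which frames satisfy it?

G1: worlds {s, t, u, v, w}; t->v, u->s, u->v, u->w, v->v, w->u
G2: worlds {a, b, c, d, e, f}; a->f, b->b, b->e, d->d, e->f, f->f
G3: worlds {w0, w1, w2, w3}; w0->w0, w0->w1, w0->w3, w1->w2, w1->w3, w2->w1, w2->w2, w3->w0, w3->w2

G3

The schema corresponds to a generalized confluence (Geach) condition: ∀x ∀y (xRy → ∃w (yR²w ∧ x = w)).
G1: fails — tRv but no w* with vR²w* and t=w*.
G2: fails — aRf but no w with fR²w and a=w.
G3: ✓.
Valid on: G3.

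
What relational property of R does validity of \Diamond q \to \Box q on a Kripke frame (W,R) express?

Partial functionality

Suppose ◇q→□q is valid. Take Rxy, Rxz and set V(q)={y}. Then ◇q at x, so □q at x, so q at z, i.e. z=y.
The converse is a direct semantic check.
Frame condition: \forall x \forall y \forall z (Rxy \wedge Rxz \to y = z).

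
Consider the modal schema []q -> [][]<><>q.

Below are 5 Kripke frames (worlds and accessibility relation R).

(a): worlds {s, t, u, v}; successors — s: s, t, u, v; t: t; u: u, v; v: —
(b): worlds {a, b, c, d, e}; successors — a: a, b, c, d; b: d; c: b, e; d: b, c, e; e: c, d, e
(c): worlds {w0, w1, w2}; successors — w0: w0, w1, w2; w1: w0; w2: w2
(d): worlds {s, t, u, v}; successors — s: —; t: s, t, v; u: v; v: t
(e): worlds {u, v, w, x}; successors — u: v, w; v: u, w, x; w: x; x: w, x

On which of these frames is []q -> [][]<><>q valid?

(e)

This is the axiom for a generalized confluence (Geach) condition; its first-order frame correspondent is forall x forall z (x R^2 z -> exists w (xRw & z R^2 w)).
(a): fails — sR²v but no w with sRw and vR²w.
(b): fails — bR²b but no w with bRw and bR²w.
(c): fails — w1R²w2 but no w with w1Rw and w2R²w.
(d): fails — tR²s but no w with tRw and sR²w.
(e): satisfies the condition.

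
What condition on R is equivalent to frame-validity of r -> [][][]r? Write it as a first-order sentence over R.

forall x forall z (x R^3 z -> exists w (x = w & z = w))

This is a Sahlqvist (Geach-type) schema ◇^0□^0r → □^3◇^0r.
Minimal-valuation argument: fix x; take any y with xR^0y and any z with xR^3z. Set V(r) to the set of worlds R-reachable from y in exactly 0 steps. Then □^0r holds at y, so the antecedent holds at x; validity forces ◇^0r at z, giving a w with zR^0w and yR^0w.
First-order correspondent: forall x forall z (x R^3 z -> exists w (x = w & z = w)).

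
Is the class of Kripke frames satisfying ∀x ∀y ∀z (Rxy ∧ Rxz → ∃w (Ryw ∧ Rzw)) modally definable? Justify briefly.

This is a Sahlqvist condition; the .2 axiom ◇□p → □◇p defines it.
Suppose ◇□p→□◇p is valid. Take Rxy, Rxz and set V(p)={w : Ryw}. Then □p at y so ◇□p at x, so □◇p at x, so ◇p at z, giving w with Rzw and Ryw.

Yes — defined by ◇□p → □◇p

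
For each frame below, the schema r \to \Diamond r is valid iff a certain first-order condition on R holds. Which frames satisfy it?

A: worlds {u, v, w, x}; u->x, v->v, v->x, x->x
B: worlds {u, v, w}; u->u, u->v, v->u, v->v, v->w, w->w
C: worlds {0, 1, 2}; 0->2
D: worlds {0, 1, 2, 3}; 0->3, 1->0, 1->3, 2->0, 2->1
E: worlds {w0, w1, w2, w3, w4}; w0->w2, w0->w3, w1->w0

Frame correspondent (Sahlqvist): \forall x Rxx — i.e. reflexivity.
A: fails — world u does not see itself.
B: holds.
C: fails — world 0 does not see itself.
D: fails — world 0 does not see itself.
E: fails — world w0 does not see itself.
Valid on: B.

B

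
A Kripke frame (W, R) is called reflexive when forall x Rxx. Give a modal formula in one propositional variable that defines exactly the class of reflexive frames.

This is reflexivity; the standard corresponding axiom is T: □q → q.

□q → q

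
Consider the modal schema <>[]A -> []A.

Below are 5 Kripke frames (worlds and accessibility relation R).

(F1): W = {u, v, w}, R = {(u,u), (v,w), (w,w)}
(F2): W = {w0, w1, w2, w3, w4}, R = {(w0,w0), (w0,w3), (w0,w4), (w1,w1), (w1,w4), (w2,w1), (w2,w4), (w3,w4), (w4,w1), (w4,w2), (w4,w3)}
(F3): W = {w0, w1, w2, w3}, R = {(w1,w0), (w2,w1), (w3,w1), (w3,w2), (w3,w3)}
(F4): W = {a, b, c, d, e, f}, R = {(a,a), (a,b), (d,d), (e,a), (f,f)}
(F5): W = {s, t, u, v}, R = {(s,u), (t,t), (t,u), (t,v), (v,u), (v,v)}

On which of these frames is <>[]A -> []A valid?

This is the axiom for the Euclidean property; its first-order frame correspondent is forall x forall y forall z (Rxy & Rxz -> Ryz).
(F1): condition met.
(F2): fails — Rw0w4 and Rw0w4 but not Rw4w4.
(F3): fails — Rw1w0 and Rw1w0 but not Rw0w0.
(F4): fails — Rab and Rab but not Rbb.
(F5): fails — Rsu and Rsu but not Ruu.
Valid on: (F1).

(F1)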